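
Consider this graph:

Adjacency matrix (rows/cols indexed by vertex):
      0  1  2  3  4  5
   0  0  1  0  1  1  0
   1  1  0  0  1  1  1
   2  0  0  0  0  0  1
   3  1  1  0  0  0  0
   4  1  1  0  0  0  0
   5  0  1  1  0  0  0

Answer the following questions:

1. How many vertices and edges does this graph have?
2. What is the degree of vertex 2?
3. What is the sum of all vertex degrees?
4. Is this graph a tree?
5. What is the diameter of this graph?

Count: 6 vertices, 7 edges.
Vertex 2 has neighbors [5], degree = 1.
Handshaking lemma: 2 * 7 = 14.
A tree on 6 vertices has 5 edges. This graph has 7 edges (2 extra). Not a tree.
Diameter (longest shortest path) = 3.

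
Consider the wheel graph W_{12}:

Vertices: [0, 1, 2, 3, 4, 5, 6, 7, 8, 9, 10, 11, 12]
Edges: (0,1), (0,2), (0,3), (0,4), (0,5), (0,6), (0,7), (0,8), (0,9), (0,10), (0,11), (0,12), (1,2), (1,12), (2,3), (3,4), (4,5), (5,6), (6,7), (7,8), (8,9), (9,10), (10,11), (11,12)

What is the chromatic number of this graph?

W_{12} = C_{12} plus a hub adjacent to every cycle vertex.
The outer cycle needs 2 colors (even cycle); the hub is adjacent to all of them so needs a fresh color.
Chromatic number = 2 + 1 = 3.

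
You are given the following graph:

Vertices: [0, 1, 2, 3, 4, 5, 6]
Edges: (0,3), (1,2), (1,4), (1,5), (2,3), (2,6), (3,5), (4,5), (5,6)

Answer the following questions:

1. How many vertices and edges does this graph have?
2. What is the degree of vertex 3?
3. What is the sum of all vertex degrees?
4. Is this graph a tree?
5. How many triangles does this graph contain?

Count: 7 vertices, 9 edges.
Vertex 3 has neighbors [0, 2, 5], degree = 3.
Handshaking lemma: 2 * 9 = 18.
A tree on 7 vertices has 6 edges. This graph has 9 edges (3 extra). Not a tree.
Number of triangles = 1.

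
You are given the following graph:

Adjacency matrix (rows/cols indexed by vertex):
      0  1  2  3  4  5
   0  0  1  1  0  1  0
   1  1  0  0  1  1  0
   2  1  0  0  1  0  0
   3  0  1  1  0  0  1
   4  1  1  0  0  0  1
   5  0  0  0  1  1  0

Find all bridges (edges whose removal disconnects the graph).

No bridges found. The graph is 2-edge-connected (no single edge removal disconnects it).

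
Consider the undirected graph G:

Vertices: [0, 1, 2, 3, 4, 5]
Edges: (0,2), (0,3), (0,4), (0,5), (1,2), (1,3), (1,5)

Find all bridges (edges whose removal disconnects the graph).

A bridge is an edge whose removal increases the number of connected components.
Bridges found: (0,4)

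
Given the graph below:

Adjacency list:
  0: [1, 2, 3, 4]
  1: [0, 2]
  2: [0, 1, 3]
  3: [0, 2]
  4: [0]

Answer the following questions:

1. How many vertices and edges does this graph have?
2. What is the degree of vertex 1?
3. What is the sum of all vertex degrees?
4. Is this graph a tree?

Count: 5 vertices, 6 edges.
Vertex 1 has neighbors [0, 2], degree = 2.
Handshaking lemma: 2 * 6 = 12.
A tree on 5 vertices has 4 edges. This graph has 6 edges (2 extra). Not a tree.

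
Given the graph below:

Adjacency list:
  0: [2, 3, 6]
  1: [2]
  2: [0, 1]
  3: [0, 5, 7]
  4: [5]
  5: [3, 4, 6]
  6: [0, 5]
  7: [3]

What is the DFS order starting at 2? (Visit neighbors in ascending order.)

DFS from vertex 2 (neighbors processed in ascending order):
Visit order: 2, 0, 3, 5, 4, 6, 7, 1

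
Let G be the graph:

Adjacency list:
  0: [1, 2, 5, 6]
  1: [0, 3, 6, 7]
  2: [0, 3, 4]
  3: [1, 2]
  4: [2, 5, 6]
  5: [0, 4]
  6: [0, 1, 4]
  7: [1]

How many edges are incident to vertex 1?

Vertex 1 has neighbors [0, 3, 6, 7], so deg(1) = 4.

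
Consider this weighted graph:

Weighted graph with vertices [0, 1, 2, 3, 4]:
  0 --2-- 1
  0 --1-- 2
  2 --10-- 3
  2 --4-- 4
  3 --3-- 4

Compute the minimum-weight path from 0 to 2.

Using Dijkstra's algorithm from vertex 0:
Shortest path: 0 -> 2
Total weight: 1 = 1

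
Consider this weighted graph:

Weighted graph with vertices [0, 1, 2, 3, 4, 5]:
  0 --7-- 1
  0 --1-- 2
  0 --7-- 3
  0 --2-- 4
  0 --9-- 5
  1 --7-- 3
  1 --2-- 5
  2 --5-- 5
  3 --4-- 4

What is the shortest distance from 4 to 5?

Using Dijkstra's algorithm from vertex 4:
Shortest path: 4 -> 0 -> 2 -> 5
Total weight: 2 + 1 + 5 = 8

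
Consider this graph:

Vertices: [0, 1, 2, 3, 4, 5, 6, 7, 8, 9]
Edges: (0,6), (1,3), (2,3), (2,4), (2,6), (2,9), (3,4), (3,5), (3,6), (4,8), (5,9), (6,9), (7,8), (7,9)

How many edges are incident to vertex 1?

Vertex 1 has neighbors [3], so deg(1) = 1.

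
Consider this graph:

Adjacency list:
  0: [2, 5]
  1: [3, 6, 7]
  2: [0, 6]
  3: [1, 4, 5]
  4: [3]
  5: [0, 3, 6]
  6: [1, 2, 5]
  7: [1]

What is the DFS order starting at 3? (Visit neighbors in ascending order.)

DFS from vertex 3 (neighbors processed in ascending order):
Visit order: 3, 1, 6, 2, 0, 5, 7, 4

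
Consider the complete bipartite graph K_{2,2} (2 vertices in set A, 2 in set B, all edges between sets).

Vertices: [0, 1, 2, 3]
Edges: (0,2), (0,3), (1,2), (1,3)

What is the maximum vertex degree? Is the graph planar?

Set-A vertices have degree 2; set-B vertices have degree 2. Maximum degree = max(2,2) = 2.
min(2,2) <= 2, so K_{2,2} avoids a K_{3,3} subdivision and is planar.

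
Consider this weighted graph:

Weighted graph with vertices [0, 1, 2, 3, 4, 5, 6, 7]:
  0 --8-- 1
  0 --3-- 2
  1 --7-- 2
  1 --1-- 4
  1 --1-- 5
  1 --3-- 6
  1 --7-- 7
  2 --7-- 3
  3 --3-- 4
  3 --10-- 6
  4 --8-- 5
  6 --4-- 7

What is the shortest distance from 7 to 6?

Using Dijkstra's algorithm from vertex 7:
Shortest path: 7 -> 6
Total weight: 4 = 4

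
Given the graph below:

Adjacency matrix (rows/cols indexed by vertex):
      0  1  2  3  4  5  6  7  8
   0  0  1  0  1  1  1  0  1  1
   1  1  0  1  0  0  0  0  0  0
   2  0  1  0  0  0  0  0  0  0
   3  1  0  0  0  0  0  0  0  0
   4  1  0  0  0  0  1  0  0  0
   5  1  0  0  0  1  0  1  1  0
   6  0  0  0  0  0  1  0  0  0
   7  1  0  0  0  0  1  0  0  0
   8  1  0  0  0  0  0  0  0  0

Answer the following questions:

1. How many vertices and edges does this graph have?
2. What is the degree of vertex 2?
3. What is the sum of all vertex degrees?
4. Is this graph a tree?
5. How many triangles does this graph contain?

Count: 9 vertices, 10 edges.
Vertex 2 has neighbors [1], degree = 1.
Handshaking lemma: 2 * 10 = 20.
A tree on 9 vertices has 8 edges. This graph has 10 edges (2 extra). Not a tree.
Number of triangles = 2.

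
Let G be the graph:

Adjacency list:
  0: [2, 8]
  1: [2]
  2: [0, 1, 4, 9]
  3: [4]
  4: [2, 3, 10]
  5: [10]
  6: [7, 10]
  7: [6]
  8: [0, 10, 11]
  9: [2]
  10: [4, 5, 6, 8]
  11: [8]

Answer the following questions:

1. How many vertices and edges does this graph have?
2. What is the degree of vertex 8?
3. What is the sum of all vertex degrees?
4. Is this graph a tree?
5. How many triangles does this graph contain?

Count: 12 vertices, 12 edges.
Vertex 8 has neighbors [0, 10, 11], degree = 3.
Handshaking lemma: 2 * 12 = 24.
A tree on 12 vertices has 11 edges. This graph has 12 edges (1 extra). Not a tree.
Number of triangles = 0.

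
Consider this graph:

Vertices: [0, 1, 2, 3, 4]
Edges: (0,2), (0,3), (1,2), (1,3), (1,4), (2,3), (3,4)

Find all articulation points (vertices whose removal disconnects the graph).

No articulation points. The graph is biconnected.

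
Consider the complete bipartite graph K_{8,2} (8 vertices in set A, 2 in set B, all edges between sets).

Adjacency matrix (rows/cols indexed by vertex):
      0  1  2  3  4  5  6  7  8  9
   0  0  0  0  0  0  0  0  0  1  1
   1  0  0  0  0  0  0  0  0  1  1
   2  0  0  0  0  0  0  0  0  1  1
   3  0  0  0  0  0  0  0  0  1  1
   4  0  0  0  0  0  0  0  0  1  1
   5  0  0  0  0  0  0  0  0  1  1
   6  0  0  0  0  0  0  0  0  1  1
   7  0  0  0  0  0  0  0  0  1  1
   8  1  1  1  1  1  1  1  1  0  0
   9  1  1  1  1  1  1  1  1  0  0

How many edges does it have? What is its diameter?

K_{8,2} has 8 * 2 = 16 edges.
Any vertex reaches any opposite-side vertex in 1 step; same-side vertices reach in 2 steps via any opposite-side vertex.
Diameter = 2.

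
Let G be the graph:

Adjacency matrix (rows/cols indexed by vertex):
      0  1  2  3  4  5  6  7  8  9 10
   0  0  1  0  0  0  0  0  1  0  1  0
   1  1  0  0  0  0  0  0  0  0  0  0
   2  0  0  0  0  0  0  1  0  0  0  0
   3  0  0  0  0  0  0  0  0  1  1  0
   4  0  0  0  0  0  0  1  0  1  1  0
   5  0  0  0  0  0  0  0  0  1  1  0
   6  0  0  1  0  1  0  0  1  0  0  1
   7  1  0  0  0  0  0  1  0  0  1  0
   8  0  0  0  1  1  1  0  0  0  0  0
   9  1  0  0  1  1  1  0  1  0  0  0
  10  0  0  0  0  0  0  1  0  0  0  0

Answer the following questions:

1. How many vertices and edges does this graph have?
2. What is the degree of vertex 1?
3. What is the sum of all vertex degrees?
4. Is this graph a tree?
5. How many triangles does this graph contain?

Count: 11 vertices, 14 edges.
Vertex 1 has neighbors [0], degree = 1.
Handshaking lemma: 2 * 14 = 28.
A tree on 11 vertices has 10 edges. This graph has 14 edges (4 extra). Not a tree.
Number of triangles = 1.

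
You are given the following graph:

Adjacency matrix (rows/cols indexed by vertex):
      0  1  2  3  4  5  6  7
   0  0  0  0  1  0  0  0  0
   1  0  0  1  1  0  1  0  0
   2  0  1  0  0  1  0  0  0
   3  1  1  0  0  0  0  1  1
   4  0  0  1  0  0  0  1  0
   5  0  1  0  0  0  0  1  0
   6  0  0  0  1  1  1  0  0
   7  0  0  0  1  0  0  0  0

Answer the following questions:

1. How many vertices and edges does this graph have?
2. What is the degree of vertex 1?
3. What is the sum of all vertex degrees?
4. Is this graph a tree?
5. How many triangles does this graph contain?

Count: 8 vertices, 9 edges.
Vertex 1 has neighbors [2, 3, 5], degree = 3.
Handshaking lemma: 2 * 9 = 18.
A tree on 8 vertices has 7 edges. This graph has 9 edges (2 extra). Not a tree.
Number of triangles = 0.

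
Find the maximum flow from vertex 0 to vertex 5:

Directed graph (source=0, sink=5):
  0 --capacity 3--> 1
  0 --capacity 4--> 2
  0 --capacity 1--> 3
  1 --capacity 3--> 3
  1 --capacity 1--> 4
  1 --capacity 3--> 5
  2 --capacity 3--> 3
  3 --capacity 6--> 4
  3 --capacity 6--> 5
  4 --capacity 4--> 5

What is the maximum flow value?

Computing max flow:
  Flow on (0->1): 3/3
  Flow on (0->2): 3/4
  Flow on (0->3): 1/1
  Flow on (1->5): 3/3
  Flow on (2->3): 3/3
  Flow on (3->5): 4/6
Maximum flow = 7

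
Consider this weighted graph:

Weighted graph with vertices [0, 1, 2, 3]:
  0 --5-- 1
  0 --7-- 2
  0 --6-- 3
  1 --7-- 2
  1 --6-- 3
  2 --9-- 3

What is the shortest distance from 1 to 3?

Using Dijkstra's algorithm from vertex 1:
Shortest path: 1 -> 3
Total weight: 6 = 6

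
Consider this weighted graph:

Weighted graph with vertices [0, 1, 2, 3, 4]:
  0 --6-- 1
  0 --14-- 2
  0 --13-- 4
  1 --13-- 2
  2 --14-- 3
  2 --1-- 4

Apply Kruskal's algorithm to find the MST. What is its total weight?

Applying Kruskal's algorithm (sort edges by weight, add if no cycle):
  Add (2,4) w=1
  Add (0,1) w=6
  Add (0,4) w=13
  Skip (1,2) w=13 (creates cycle)
  Skip (0,2) w=14 (creates cycle)
  Add (2,3) w=14
MST weight = 34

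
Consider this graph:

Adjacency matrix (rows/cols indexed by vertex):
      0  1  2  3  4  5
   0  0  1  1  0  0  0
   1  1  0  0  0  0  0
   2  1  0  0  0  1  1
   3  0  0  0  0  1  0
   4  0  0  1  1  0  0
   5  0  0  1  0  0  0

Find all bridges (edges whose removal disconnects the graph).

A bridge is an edge whose removal increases the number of connected components.
Bridges found: (0,1), (0,2), (2,4), (2,5), (3,4)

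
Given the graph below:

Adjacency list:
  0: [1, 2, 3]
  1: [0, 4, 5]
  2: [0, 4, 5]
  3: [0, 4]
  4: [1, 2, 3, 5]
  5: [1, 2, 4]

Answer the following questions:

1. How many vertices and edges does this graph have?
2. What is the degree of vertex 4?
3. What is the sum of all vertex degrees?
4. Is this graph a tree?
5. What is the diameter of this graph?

Count: 6 vertices, 9 edges.
Vertex 4 has neighbors [1, 2, 3, 5], degree = 4.
Handshaking lemma: 2 * 9 = 18.
A tree on 6 vertices has 5 edges. This graph has 9 edges (4 extra). Not a tree.
Diameter (longest shortest path) = 2.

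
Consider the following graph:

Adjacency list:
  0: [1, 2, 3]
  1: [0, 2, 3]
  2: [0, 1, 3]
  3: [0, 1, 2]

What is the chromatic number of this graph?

The graph has a maximum clique of size 4 (lower bound on chromatic number).
A valid 4-coloring: {0: 0, 1: 1, 2: 2, 3: 3}.
Chromatic number = 4.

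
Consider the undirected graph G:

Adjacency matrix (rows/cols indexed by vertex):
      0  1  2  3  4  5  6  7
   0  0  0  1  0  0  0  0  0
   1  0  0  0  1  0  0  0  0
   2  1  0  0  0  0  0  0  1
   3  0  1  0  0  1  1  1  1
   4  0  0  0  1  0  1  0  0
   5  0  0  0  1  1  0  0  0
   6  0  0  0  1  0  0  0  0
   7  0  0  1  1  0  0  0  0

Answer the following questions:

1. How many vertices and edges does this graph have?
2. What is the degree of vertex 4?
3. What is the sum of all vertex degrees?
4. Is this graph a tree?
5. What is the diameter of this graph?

Count: 8 vertices, 8 edges.
Vertex 4 has neighbors [3, 5], degree = 2.
Handshaking lemma: 2 * 8 = 16.
A tree on 8 vertices has 7 edges. This graph has 8 edges (1 extra). Not a tree.
Diameter (longest shortest path) = 4.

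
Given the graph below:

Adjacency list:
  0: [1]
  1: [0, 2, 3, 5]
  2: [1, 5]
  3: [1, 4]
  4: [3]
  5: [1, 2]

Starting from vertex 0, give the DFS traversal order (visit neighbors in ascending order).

DFS from vertex 0 (neighbors processed in ascending order):
Visit order: 0, 1, 2, 5, 3, 4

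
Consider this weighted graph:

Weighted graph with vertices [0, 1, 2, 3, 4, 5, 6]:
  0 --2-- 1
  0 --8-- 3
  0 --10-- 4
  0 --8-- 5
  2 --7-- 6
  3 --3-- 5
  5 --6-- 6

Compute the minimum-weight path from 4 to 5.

Using Dijkstra's algorithm from vertex 4:
Shortest path: 4 -> 0 -> 5
Total weight: 10 + 8 = 18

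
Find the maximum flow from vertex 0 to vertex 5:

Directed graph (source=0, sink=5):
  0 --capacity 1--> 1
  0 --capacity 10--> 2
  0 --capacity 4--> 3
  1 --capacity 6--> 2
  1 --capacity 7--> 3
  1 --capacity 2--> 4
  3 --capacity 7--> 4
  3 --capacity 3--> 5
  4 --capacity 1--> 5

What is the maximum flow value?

Computing max flow:
  Flow on (0->1): 1/1
  Flow on (0->3): 3/4
  Flow on (1->3): 1/7
  Flow on (3->4): 1/7
  Flow on (3->5): 3/3
  Flow on (4->5): 1/1
Maximum flow = 4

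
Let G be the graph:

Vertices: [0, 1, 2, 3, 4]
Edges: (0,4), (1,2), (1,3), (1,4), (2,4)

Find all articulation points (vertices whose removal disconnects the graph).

An articulation point is a vertex whose removal disconnects the graph.
Articulation points: [1, 4]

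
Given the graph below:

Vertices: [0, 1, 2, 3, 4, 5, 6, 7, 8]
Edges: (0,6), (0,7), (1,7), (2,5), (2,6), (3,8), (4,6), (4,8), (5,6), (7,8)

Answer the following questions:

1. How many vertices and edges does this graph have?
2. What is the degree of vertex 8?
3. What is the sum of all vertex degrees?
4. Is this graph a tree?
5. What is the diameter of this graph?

Count: 9 vertices, 10 edges.
Vertex 8 has neighbors [3, 4, 7], degree = 3.
Handshaking lemma: 2 * 10 = 20.
A tree on 9 vertices has 8 edges. This graph has 10 edges (2 extra). Not a tree.
Diameter (longest shortest path) = 4.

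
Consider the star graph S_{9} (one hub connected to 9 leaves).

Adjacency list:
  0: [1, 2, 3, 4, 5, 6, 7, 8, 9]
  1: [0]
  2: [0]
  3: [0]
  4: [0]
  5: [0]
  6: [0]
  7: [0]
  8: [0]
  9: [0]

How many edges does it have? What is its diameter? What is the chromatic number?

Star graph S_{9}: the hub connects to all 9 leaves.
Edges = 9.
Diameter = 2 (any leaf to hub is 1, leaf to leaf through hub is 2).
Star graphs are bipartite (hub vs leaves), so chromatic number = 2.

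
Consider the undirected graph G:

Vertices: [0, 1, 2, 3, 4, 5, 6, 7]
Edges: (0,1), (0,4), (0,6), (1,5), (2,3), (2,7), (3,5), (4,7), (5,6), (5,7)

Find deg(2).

Vertex 2 has neighbors [3, 7], so deg(2) = 2.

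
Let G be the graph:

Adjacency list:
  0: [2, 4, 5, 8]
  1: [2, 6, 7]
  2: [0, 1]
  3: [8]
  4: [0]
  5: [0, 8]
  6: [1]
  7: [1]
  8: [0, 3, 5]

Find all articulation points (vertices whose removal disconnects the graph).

An articulation point is a vertex whose removal disconnects the graph.
Articulation points: [0, 1, 2, 8]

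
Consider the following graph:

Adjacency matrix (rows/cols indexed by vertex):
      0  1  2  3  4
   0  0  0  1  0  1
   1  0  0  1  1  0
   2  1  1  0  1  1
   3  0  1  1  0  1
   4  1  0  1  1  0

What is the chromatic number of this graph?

The graph has a maximum clique of size 3 (lower bound on chromatic number).
A valid 3-coloring: {0: 1, 1: 2, 2: 0, 3: 1, 4: 2}.
Chromatic number = 3.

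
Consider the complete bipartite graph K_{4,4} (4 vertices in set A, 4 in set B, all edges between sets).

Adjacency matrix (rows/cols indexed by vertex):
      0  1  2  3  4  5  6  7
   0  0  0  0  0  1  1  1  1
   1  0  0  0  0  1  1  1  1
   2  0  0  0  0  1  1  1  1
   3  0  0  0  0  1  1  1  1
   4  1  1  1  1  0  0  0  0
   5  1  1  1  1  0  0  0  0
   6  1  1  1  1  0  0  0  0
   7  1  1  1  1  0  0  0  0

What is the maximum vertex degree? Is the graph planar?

Set-A vertices have degree 4; set-B vertices have degree 4. Maximum degree = max(4,4) = 4.
K_{4,4} contains K_{3,3} as a subgraph (since both sides have >= 3 vertices); by Kuratowski's theorem it is not planar.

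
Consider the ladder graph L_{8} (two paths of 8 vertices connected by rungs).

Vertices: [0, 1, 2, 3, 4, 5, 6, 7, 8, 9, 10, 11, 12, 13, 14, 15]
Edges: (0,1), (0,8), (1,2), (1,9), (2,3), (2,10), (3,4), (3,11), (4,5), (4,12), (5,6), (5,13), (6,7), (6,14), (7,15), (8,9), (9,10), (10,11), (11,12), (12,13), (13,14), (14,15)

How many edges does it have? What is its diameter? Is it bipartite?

Ladder graph L_{8}: 8 rungs + 2 * (8-1) path edges = 8 + 14 = 22 edges.
Diameter = 8.
Ladder graphs are bipartite (alternating coloring along each path).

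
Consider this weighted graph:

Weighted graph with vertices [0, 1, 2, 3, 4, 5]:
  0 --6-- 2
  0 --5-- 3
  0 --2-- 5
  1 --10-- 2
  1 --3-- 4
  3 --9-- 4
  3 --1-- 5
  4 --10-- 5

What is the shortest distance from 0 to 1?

Using Dijkstra's algorithm from vertex 0:
Shortest path: 0 -> 5 -> 4 -> 1
Total weight: 2 + 10 + 3 = 15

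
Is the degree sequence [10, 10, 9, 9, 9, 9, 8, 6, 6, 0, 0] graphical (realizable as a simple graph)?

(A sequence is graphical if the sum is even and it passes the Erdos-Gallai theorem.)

Sum of degrees = 76. Sum is even but fails Erdos-Gallai. The sequence is NOT graphical.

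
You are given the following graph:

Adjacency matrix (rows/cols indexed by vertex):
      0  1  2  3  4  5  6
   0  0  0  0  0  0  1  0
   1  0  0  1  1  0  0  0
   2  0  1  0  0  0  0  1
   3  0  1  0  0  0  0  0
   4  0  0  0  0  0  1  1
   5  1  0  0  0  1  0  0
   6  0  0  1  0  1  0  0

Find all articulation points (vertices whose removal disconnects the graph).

An articulation point is a vertex whose removal disconnects the graph.
Articulation points: [1, 2, 4, 5, 6]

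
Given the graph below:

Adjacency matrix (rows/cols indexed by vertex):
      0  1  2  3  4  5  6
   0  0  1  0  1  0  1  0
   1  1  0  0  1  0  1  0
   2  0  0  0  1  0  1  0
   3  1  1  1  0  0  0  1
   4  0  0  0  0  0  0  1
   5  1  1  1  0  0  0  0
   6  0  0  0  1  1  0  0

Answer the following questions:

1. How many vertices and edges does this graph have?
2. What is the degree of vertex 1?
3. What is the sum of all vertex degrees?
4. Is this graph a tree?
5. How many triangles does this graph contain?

Count: 7 vertices, 9 edges.
Vertex 1 has neighbors [0, 3, 5], degree = 3.
Handshaking lemma: 2 * 9 = 18.
A tree on 7 vertices has 6 edges. This graph has 9 edges (3 extra). Not a tree.
Number of triangles = 2.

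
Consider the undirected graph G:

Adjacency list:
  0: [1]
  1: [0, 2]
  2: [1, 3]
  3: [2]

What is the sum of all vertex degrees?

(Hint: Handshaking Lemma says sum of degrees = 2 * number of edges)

Count edges: 3 edges.
By Handshaking Lemma: sum of degrees = 2 * 3 = 6.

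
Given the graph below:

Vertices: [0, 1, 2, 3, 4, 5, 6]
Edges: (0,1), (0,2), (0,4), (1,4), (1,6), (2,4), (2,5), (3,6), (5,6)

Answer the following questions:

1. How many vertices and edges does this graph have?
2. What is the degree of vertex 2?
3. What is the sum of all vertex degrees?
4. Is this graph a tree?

Count: 7 vertices, 9 edges.
Vertex 2 has neighbors [0, 4, 5], degree = 3.
Handshaking lemma: 2 * 9 = 18.
A tree on 7 vertices has 6 edges. This graph has 9 edges (3 extra). Not a tree.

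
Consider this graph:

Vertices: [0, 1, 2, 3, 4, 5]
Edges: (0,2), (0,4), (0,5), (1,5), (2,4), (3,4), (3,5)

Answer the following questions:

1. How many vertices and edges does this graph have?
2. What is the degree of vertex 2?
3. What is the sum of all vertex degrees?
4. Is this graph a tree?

Count: 6 vertices, 7 edges.
Vertex 2 has neighbors [0, 4], degree = 2.
Handshaking lemma: 2 * 7 = 14.
A tree on 6 vertices has 5 edges. This graph has 7 edges (2 extra). Not a tree.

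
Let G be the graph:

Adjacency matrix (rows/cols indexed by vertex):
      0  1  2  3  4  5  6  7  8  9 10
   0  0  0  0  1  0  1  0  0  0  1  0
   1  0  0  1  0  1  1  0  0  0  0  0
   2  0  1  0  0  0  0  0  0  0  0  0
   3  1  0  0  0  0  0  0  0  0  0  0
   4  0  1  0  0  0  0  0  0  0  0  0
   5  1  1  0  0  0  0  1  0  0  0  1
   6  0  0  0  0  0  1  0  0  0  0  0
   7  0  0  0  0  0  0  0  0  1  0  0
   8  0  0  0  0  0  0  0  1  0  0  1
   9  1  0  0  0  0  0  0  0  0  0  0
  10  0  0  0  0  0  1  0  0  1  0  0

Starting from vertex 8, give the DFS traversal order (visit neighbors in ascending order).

DFS from vertex 8 (neighbors processed in ascending order):
Visit order: 8, 7, 10, 5, 0, 3, 9, 1, 2, 4, 6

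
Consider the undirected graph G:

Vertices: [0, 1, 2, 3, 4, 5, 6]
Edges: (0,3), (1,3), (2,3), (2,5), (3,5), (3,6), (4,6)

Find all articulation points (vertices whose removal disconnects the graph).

An articulation point is a vertex whose removal disconnects the graph.
Articulation points: [3, 6]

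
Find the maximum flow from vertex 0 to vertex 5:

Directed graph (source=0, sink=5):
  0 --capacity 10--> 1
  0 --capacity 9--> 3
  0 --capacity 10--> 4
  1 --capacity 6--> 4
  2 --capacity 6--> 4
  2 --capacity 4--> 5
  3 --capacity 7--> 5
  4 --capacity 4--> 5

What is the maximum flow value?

Computing max flow:
  Flow on (0->1): 4/10
  Flow on (0->3): 7/9
  Flow on (1->4): 4/6
  Flow on (3->5): 7/7
  Flow on (4->5): 4/4
Maximum flow = 11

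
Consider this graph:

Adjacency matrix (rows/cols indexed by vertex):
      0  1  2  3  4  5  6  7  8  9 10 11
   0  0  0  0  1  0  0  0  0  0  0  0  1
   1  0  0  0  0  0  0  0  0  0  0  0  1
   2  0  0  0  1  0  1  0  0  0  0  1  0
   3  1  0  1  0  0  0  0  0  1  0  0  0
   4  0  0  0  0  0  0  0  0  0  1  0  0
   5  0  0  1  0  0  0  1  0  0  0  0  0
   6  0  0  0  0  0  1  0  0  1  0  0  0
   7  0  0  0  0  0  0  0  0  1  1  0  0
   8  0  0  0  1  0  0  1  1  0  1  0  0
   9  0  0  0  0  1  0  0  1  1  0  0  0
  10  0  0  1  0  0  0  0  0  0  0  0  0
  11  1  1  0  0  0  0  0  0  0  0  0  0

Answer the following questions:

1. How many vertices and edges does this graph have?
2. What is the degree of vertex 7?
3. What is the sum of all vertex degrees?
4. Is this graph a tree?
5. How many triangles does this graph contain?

Count: 12 vertices, 13 edges.
Vertex 7 has neighbors [8, 9], degree = 2.
Handshaking lemma: 2 * 13 = 26.
A tree on 12 vertices has 11 edges. This graph has 13 edges (2 extra). Not a tree.
Number of triangles = 1.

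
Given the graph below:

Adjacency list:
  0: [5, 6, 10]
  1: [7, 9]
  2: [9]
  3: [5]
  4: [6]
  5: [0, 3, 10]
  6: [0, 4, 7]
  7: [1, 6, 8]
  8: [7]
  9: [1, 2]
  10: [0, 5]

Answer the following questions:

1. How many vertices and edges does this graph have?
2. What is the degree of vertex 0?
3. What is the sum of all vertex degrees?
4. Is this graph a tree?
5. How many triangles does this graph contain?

Count: 11 vertices, 11 edges.
Vertex 0 has neighbors [5, 6, 10], degree = 3.
Handshaking lemma: 2 * 11 = 22.
A tree on 11 vertices has 10 edges. This graph has 11 edges (1 extra). Not a tree.
Number of triangles = 1.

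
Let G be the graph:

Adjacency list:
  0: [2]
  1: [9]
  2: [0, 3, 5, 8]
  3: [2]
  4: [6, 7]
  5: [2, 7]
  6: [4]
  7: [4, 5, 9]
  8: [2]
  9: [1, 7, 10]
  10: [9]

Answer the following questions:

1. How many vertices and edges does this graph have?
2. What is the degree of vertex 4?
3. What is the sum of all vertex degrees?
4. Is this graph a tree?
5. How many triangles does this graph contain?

Count: 11 vertices, 10 edges.
Vertex 4 has neighbors [6, 7], degree = 2.
Handshaking lemma: 2 * 10 = 20.
A graph is a tree iff it is connected and has exactly n-1 edges. This graph is connected (all 11 vertices in one component) and has 11-1 = 10 edges. It is a tree.
Number of triangles = 0.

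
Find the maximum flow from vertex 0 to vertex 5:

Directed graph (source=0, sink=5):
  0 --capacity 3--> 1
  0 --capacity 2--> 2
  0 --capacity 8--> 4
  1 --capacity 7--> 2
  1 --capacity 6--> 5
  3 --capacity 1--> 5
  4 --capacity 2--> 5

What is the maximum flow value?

Computing max flow:
  Flow on (0->1): 3/3
  Flow on (0->4): 2/8
  Flow on (1->5): 3/6
  Flow on (4->5): 2/2
Maximum flow = 5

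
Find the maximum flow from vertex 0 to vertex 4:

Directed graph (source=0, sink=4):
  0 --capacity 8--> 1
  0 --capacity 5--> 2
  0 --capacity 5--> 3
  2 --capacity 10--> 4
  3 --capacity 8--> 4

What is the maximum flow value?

Computing max flow:
  Flow on (0->2): 5/5
  Flow on (0->3): 5/5
  Flow on (2->4): 5/10
  Flow on (3->4): 5/8
Maximum flow = 10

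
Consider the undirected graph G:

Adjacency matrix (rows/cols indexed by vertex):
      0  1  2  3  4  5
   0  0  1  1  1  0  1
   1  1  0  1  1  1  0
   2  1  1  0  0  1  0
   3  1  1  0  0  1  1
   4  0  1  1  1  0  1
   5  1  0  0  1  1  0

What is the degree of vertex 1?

Vertex 1 has neighbors [0, 2, 3, 4], so deg(1) = 4.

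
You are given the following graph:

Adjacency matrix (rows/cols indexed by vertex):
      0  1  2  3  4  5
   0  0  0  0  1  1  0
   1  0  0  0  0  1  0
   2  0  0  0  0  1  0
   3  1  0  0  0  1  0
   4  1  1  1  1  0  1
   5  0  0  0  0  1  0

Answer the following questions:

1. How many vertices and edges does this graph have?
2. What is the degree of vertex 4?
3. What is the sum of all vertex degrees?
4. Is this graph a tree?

Count: 6 vertices, 6 edges.
Vertex 4 has neighbors [0, 1, 2, 3, 5], degree = 5.
Handshaking lemma: 2 * 6 = 12.
A tree on 6 vertices has 5 edges. This graph has 6 edges (1 extra). Not a tree.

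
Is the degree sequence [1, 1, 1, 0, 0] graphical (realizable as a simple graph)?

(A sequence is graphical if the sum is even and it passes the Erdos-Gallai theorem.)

Sum of degrees = 3. Sum is odd, so the sequence is NOT graphical.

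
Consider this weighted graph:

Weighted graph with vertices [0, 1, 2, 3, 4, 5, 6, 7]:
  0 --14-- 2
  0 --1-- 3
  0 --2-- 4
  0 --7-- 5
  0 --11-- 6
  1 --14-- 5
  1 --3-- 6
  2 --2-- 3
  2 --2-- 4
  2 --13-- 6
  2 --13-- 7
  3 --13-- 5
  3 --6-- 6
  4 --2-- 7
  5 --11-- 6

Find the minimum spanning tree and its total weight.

Applying Kruskal's algorithm (sort edges by weight, add if no cycle):
  Add (0,3) w=1
  Add (0,4) w=2
  Add (2,3) w=2
  Skip (2,4) w=2 (creates cycle)
  Add (4,7) w=2
  Add (1,6) w=3
  Add (3,6) w=6
  Add (0,5) w=7
  Skip (0,6) w=11 (creates cycle)
  Skip (5,6) w=11 (creates cycle)
  Skip (2,6) w=13 (creates cycle)
  Skip (2,7) w=13 (creates cycle)
  Skip (3,5) w=13 (creates cycle)
  Skip (0,2) w=14 (creates cycle)
  Skip (1,5) w=14 (creates cycle)
MST weight = 23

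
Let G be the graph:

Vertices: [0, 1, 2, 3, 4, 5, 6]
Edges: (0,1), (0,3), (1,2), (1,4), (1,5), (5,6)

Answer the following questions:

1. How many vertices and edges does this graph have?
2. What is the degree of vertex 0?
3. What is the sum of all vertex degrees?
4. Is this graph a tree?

Count: 7 vertices, 6 edges.
Vertex 0 has neighbors [1, 3], degree = 2.
Handshaking lemma: 2 * 6 = 12.
A graph is a tree iff it is connected and has exactly n-1 edges. This graph is connected (all 7 vertices in one component) and has 7-1 = 6 edges. It is a tree.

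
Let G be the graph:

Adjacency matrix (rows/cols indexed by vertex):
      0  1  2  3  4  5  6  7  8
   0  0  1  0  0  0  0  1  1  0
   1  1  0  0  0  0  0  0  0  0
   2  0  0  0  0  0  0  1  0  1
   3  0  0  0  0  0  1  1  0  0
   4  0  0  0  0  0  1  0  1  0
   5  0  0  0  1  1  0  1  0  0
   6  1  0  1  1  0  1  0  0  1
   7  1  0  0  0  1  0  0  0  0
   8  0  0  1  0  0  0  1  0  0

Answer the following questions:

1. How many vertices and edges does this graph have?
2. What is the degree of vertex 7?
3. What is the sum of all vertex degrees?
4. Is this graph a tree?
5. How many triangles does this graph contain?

Count: 9 vertices, 11 edges.
Vertex 7 has neighbors [0, 4], degree = 2.
Handshaking lemma: 2 * 11 = 22.
A tree on 9 vertices has 8 edges. This graph has 11 edges (3 extra). Not a tree.
Number of triangles = 2.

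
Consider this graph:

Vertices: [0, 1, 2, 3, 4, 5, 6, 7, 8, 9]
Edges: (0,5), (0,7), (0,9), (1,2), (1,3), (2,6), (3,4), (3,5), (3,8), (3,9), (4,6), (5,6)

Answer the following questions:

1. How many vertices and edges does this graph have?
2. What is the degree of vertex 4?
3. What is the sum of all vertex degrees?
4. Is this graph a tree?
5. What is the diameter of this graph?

Count: 10 vertices, 12 edges.
Vertex 4 has neighbors [3, 6], degree = 2.
Handshaking lemma: 2 * 12 = 24.
A tree on 10 vertices has 9 edges. This graph has 12 edges (3 extra). Not a tree.
Diameter (longest shortest path) = 4.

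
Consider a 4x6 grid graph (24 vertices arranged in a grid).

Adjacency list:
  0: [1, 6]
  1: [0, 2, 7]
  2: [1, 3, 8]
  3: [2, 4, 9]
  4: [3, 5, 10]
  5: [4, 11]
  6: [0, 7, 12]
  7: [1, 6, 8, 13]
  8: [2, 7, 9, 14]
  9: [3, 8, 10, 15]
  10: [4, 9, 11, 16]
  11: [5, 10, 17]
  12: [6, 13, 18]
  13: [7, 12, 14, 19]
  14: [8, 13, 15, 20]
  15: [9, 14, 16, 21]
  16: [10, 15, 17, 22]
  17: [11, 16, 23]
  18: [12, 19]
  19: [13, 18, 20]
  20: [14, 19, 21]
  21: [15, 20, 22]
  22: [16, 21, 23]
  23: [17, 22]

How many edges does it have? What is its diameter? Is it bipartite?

A 4x6 grid has 18 vertical edges and 20 horizontal edges.
Total edges = 18 + 20 = 38.
Diameter = (4-1) + (6-1) = 8 (corner to opposite corner).
Grid graphs are bipartite (checkerboard coloring).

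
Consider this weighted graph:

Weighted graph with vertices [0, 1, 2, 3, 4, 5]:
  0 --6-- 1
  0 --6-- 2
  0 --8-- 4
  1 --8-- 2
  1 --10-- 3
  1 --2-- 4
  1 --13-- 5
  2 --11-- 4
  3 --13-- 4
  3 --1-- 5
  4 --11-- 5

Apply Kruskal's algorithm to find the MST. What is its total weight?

Applying Kruskal's algorithm (sort edges by weight, add if no cycle):
  Add (3,5) w=1
  Add (1,4) w=2
  Add (0,1) w=6
  Add (0,2) w=6
  Skip (0,4) w=8 (creates cycle)
  Skip (1,2) w=8 (creates cycle)
  Add (1,3) w=10
  Skip (2,4) w=11 (creates cycle)
  Skip (4,5) w=11 (creates cycle)
  Skip (1,5) w=13 (creates cycle)
  Skip (3,4) w=13 (creates cycle)
MST weight = 25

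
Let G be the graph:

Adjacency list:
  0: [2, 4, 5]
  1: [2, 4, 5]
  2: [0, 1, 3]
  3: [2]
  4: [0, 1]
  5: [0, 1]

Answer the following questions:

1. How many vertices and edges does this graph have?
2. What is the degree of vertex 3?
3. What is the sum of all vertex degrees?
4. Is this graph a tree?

Count: 6 vertices, 7 edges.
Vertex 3 has neighbors [2], degree = 1.
Handshaking lemma: 2 * 7 = 14.
A tree on 6 vertices has 5 edges. This graph has 7 edges (2 extra). Not a tree.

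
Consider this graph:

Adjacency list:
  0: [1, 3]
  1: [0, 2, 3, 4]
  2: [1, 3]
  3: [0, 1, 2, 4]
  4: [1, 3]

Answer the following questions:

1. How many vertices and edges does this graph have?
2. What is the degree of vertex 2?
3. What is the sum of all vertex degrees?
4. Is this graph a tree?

Count: 5 vertices, 7 edges.
Vertex 2 has neighbors [1, 3], degree = 2.
Handshaking lemma: 2 * 7 = 14.
A tree on 5 vertices has 4 edges. This graph has 7 edges (3 extra). Not a tree.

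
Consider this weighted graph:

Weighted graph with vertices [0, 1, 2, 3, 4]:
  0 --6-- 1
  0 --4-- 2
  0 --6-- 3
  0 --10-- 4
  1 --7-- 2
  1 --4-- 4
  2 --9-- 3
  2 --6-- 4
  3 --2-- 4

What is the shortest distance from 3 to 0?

Using Dijkstra's algorithm from vertex 3:
Shortest path: 3 -> 0
Total weight: 6 = 6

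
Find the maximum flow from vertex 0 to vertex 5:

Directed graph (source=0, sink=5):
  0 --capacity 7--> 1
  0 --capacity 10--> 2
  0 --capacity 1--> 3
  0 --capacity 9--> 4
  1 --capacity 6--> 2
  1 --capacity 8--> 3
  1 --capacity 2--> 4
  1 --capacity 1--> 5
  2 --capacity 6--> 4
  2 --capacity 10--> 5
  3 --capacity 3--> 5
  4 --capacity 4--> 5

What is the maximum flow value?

Computing max flow:
  Flow on (0->1): 3/7
  Flow on (0->2): 10/10
  Flow on (0->3): 1/1
  Flow on (0->4): 4/9
  Flow on (1->3): 2/8
  Flow on (1->5): 1/1
  Flow on (2->5): 10/10
  Flow on (3->5): 3/3
  Flow on (4->5): 4/4
Maximum flow = 18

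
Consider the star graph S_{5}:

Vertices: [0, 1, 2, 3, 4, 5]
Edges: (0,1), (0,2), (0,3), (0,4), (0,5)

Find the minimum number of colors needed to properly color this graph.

S_{5} has one hub adjacent to 5 leaves; leaves are pairwise non-adjacent.
Color the hub 0 and every leaf 1.
Chromatic number = 2.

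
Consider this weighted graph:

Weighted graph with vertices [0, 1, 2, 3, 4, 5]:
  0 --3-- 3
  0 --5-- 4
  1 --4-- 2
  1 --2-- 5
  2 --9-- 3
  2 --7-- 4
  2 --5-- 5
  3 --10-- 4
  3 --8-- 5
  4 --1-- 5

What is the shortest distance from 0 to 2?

Using Dijkstra's algorithm from vertex 0:
Shortest path: 0 -> 4 -> 5 -> 2
Total weight: 5 + 1 + 5 = 11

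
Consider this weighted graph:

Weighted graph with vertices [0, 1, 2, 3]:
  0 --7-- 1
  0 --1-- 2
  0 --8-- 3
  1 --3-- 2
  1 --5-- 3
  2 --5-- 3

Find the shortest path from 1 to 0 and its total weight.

Using Dijkstra's algorithm from vertex 1:
Shortest path: 1 -> 2 -> 0
Total weight: 3 + 1 = 4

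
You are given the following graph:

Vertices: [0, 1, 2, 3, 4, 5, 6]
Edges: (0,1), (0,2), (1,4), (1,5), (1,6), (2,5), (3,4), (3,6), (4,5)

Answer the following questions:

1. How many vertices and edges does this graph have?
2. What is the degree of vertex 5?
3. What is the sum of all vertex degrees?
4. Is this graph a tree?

Count: 7 vertices, 9 edges.
Vertex 5 has neighbors [1, 2, 4], degree = 3.
Handshaking lemma: 2 * 9 = 18.
A tree on 7 vertices has 6 edges. This graph has 9 edges (3 extra). Not a tree.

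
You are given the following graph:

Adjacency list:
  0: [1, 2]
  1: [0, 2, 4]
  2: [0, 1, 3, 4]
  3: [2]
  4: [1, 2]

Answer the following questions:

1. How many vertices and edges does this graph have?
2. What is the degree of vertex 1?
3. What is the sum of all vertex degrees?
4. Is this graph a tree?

Count: 5 vertices, 6 edges.
Vertex 1 has neighbors [0, 2, 4], degree = 3.
Handshaking lemma: 2 * 6 = 12.
A tree on 5 vertices has 4 edges. This graph has 6 edges (2 extra). Not a tree.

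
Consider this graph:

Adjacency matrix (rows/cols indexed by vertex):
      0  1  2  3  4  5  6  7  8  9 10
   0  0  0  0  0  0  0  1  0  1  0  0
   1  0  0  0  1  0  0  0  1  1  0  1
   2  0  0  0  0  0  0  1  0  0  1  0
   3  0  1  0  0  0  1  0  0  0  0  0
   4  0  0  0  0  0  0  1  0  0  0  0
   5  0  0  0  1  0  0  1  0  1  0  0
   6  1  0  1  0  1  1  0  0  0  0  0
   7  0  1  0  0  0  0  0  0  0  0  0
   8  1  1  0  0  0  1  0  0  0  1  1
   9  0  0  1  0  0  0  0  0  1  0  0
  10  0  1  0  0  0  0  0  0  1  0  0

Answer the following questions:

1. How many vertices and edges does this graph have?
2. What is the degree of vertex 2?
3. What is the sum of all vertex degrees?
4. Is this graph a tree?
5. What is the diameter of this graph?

Count: 11 vertices, 14 edges.
Vertex 2 has neighbors [6, 9], degree = 2.
Handshaking lemma: 2 * 14 = 28.
A tree on 11 vertices has 10 edges. This graph has 14 edges (4 extra). Not a tree.
Diameter (longest shortest path) = 5.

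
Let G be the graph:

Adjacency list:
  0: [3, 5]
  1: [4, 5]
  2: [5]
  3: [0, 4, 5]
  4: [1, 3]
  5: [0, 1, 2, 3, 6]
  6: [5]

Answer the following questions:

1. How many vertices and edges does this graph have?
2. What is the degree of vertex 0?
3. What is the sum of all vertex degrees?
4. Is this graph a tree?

Count: 7 vertices, 8 edges.
Vertex 0 has neighbors [3, 5], degree = 2.
Handshaking lemma: 2 * 8 = 16.
A tree on 7 vertices has 6 edges. This graph has 8 edges (2 extra). Not a tree.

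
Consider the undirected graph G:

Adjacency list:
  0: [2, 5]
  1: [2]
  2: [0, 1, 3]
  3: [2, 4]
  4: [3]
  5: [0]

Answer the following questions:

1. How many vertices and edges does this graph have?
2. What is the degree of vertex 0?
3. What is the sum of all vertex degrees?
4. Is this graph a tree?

Count: 6 vertices, 5 edges.
Vertex 0 has neighbors [2, 5], degree = 2.
Handshaking lemma: 2 * 5 = 10.
A graph is a tree iff it is connected and has exactly n-1 edges. This graph is connected (all 6 vertices in one component) and has 6-1 = 5 edges. It is a tree.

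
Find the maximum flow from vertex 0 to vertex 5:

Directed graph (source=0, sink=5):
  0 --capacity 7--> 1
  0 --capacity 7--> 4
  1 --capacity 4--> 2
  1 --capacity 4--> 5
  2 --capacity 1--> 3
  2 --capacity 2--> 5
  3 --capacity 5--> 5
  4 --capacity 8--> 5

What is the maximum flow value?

Computing max flow:
  Flow on (0->1): 7/7
  Flow on (0->4): 7/7
  Flow on (1->2): 3/4
  Flow on (1->5): 4/4
  Flow on (2->3): 1/1
  Flow on (2->5): 2/2
  Flow on (3->5): 1/5
  Flow on (4->5): 7/8
Maximum flow = 14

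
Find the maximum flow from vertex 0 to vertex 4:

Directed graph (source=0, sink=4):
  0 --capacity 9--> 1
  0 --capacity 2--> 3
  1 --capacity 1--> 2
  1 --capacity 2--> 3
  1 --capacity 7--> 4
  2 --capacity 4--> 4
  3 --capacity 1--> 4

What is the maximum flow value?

Computing max flow:
  Flow on (0->1): 8/9
  Flow on (0->3): 1/2
  Flow on (1->2): 1/1
  Flow on (1->4): 7/7
  Flow on (2->4): 1/4
  Flow on (3->4): 1/1
Maximum flow = 9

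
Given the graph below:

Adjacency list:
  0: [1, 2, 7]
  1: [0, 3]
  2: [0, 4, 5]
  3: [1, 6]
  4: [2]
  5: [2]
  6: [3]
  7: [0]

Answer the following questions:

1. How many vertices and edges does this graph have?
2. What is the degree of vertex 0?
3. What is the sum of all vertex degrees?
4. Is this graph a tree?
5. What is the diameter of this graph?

Count: 8 vertices, 7 edges.
Vertex 0 has neighbors [1, 2, 7], degree = 3.
Handshaking lemma: 2 * 7 = 14.
A graph is a tree iff it is connected and has exactly n-1 edges. This graph is connected (all 8 vertices in one component) and has 8-1 = 7 edges. It is a tree.
Diameter (longest shortest path) = 5.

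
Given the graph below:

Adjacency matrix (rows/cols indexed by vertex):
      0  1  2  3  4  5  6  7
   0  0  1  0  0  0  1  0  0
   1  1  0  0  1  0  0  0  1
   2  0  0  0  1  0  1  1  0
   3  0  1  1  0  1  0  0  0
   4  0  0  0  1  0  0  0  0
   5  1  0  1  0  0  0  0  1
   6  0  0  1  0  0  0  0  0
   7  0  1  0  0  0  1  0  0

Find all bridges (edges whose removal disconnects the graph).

A bridge is an edge whose removal increases the number of connected components.
Bridges found: (2,6), (3,4)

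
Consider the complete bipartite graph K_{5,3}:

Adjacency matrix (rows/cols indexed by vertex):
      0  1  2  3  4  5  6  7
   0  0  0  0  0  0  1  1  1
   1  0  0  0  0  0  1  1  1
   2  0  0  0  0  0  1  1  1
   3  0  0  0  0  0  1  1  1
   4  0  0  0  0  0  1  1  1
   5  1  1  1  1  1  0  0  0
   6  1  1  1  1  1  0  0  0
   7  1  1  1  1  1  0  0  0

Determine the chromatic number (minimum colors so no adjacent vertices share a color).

K_{5,3} is bipartite: vertices split into two independent sets of size 5 and 3.
Color one set 0, the other 1. No adjacent vertices share a color.
Chromatic number = 2.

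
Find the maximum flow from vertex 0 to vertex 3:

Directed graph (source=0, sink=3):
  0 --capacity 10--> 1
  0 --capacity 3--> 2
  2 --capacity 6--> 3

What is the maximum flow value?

Computing max flow:
  Flow on (0->2): 3/3
  Flow on (2->3): 3/6
Maximum flow = 3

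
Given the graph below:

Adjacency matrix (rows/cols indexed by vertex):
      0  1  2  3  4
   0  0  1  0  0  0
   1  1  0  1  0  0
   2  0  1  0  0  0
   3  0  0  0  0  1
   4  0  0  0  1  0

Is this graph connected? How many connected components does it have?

Checking connectivity: the graph has 2 connected component(s).
Components: [[0, 1, 2], [3, 4]]. The graph is NOT connected.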